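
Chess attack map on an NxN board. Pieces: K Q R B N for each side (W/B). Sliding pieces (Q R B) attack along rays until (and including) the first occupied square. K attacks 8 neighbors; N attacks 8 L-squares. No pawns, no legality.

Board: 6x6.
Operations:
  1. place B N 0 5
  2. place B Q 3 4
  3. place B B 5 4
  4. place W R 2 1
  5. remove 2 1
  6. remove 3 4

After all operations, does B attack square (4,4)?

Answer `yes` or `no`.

Answer: no

Derivation:
Op 1: place BN@(0,5)
Op 2: place BQ@(3,4)
Op 3: place BB@(5,4)
Op 4: place WR@(2,1)
Op 5: remove (2,1)
Op 6: remove (3,4)
Per-piece attacks for B:
  BN@(0,5): attacks (1,3) (2,4)
  BB@(5,4): attacks (4,5) (4,3) (3,2) (2,1) (1,0)
B attacks (4,4): no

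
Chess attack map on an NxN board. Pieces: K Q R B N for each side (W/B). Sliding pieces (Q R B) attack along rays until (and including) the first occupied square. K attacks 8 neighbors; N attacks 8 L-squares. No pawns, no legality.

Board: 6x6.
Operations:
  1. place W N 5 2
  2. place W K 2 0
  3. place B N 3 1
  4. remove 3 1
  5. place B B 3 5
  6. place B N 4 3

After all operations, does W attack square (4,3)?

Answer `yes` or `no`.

Op 1: place WN@(5,2)
Op 2: place WK@(2,0)
Op 3: place BN@(3,1)
Op 4: remove (3,1)
Op 5: place BB@(3,5)
Op 6: place BN@(4,3)
Per-piece attacks for W:
  WK@(2,0): attacks (2,1) (3,0) (1,0) (3,1) (1,1)
  WN@(5,2): attacks (4,4) (3,3) (4,0) (3,1)
W attacks (4,3): no

Answer: no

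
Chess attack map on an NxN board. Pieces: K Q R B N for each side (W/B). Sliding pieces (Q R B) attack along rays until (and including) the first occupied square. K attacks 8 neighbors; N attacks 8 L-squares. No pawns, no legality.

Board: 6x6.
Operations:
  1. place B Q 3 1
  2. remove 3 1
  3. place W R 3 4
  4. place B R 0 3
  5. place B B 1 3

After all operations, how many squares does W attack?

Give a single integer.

Op 1: place BQ@(3,1)
Op 2: remove (3,1)
Op 3: place WR@(3,4)
Op 4: place BR@(0,3)
Op 5: place BB@(1,3)
Per-piece attacks for W:
  WR@(3,4): attacks (3,5) (3,3) (3,2) (3,1) (3,0) (4,4) (5,4) (2,4) (1,4) (0,4)
Union (10 distinct): (0,4) (1,4) (2,4) (3,0) (3,1) (3,2) (3,3) (3,5) (4,4) (5,4)

Answer: 10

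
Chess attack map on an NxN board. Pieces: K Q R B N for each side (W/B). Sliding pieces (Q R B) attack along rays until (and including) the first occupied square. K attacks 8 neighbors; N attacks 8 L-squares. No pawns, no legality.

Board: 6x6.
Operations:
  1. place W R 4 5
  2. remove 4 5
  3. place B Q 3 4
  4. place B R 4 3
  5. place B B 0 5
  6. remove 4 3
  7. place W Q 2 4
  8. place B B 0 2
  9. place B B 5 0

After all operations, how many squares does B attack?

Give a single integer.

Answer: 22

Derivation:
Op 1: place WR@(4,5)
Op 2: remove (4,5)
Op 3: place BQ@(3,4)
Op 4: place BR@(4,3)
Op 5: place BB@(0,5)
Op 6: remove (4,3)
Op 7: place WQ@(2,4)
Op 8: place BB@(0,2)
Op 9: place BB@(5,0)
Per-piece attacks for B:
  BB@(0,2): attacks (1,3) (2,4) (1,1) (2,0) [ray(1,1) blocked at (2,4)]
  BB@(0,5): attacks (1,4) (2,3) (3,2) (4,1) (5,0) [ray(1,-1) blocked at (5,0)]
  BQ@(3,4): attacks (3,5) (3,3) (3,2) (3,1) (3,0) (4,4) (5,4) (2,4) (4,5) (4,3) (5,2) (2,5) (2,3) (1,2) (0,1) [ray(-1,0) blocked at (2,4)]
  BB@(5,0): attacks (4,1) (3,2) (2,3) (1,4) (0,5) [ray(-1,1) blocked at (0,5)]
Union (22 distinct): (0,1) (0,5) (1,1) (1,2) (1,3) (1,4) (2,0) (2,3) (2,4) (2,5) (3,0) (3,1) (3,2) (3,3) (3,5) (4,1) (4,3) (4,4) (4,5) (5,0) (5,2) (5,4)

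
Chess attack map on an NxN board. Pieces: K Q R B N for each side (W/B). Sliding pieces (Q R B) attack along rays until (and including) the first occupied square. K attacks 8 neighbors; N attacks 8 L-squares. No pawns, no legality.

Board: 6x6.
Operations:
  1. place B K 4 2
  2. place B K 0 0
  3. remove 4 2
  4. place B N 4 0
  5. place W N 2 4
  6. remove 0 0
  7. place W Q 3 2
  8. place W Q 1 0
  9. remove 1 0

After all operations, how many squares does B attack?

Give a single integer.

Answer: 3

Derivation:
Op 1: place BK@(4,2)
Op 2: place BK@(0,0)
Op 3: remove (4,2)
Op 4: place BN@(4,0)
Op 5: place WN@(2,4)
Op 6: remove (0,0)
Op 7: place WQ@(3,2)
Op 8: place WQ@(1,0)
Op 9: remove (1,0)
Per-piece attacks for B:
  BN@(4,0): attacks (5,2) (3,2) (2,1)
Union (3 distinct): (2,1) (3,2) (5,2)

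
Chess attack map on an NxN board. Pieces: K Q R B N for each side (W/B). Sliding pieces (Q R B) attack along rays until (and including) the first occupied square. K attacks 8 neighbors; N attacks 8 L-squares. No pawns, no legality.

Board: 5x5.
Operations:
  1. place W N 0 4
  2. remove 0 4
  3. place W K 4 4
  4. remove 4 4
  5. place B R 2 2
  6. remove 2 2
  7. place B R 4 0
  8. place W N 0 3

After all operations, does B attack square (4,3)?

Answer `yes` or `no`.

Op 1: place WN@(0,4)
Op 2: remove (0,4)
Op 3: place WK@(4,4)
Op 4: remove (4,4)
Op 5: place BR@(2,2)
Op 6: remove (2,2)
Op 7: place BR@(4,0)
Op 8: place WN@(0,3)
Per-piece attacks for B:
  BR@(4,0): attacks (4,1) (4,2) (4,3) (4,4) (3,0) (2,0) (1,0) (0,0)
B attacks (4,3): yes

Answer: yes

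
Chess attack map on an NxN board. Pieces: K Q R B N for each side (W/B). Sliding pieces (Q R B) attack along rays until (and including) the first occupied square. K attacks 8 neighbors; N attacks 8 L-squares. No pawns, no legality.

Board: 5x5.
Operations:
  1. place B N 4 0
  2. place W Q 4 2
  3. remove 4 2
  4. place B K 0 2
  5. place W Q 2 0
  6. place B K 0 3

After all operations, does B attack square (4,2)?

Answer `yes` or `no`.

Answer: no

Derivation:
Op 1: place BN@(4,0)
Op 2: place WQ@(4,2)
Op 3: remove (4,2)
Op 4: place BK@(0,2)
Op 5: place WQ@(2,0)
Op 6: place BK@(0,3)
Per-piece attacks for B:
  BK@(0,2): attacks (0,3) (0,1) (1,2) (1,3) (1,1)
  BK@(0,3): attacks (0,4) (0,2) (1,3) (1,4) (1,2)
  BN@(4,0): attacks (3,2) (2,1)
B attacks (4,2): no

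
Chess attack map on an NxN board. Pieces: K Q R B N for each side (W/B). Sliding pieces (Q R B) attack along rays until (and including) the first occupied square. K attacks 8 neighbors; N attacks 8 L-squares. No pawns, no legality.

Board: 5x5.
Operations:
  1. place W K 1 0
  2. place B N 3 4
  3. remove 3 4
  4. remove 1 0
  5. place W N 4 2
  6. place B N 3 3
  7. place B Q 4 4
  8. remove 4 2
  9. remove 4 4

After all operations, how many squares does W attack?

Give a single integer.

Answer: 0

Derivation:
Op 1: place WK@(1,0)
Op 2: place BN@(3,4)
Op 3: remove (3,4)
Op 4: remove (1,0)
Op 5: place WN@(4,2)
Op 6: place BN@(3,3)
Op 7: place BQ@(4,4)
Op 8: remove (4,2)
Op 9: remove (4,4)
Per-piece attacks for W:
Union (0 distinct): (none)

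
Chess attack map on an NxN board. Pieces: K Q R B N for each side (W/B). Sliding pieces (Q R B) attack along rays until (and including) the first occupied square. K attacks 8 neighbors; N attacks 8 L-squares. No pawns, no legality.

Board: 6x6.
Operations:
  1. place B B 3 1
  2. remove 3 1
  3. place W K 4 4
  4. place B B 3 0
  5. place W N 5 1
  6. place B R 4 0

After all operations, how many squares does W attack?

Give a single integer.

Op 1: place BB@(3,1)
Op 2: remove (3,1)
Op 3: place WK@(4,4)
Op 4: place BB@(3,0)
Op 5: place WN@(5,1)
Op 6: place BR@(4,0)
Per-piece attacks for W:
  WK@(4,4): attacks (4,5) (4,3) (5,4) (3,4) (5,5) (5,3) (3,5) (3,3)
  WN@(5,1): attacks (4,3) (3,2) (3,0)
Union (10 distinct): (3,0) (3,2) (3,3) (3,4) (3,5) (4,3) (4,5) (5,3) (5,4) (5,5)

Answer: 10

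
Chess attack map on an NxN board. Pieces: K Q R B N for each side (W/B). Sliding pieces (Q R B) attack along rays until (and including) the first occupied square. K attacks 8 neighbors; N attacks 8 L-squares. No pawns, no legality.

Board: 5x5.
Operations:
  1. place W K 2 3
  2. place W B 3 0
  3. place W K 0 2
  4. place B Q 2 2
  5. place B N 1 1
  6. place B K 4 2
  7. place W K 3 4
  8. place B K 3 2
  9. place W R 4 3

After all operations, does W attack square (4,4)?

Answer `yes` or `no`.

Op 1: place WK@(2,3)
Op 2: place WB@(3,0)
Op 3: place WK@(0,2)
Op 4: place BQ@(2,2)
Op 5: place BN@(1,1)
Op 6: place BK@(4,2)
Op 7: place WK@(3,4)
Op 8: place BK@(3,2)
Op 9: place WR@(4,3)
Per-piece attacks for W:
  WK@(0,2): attacks (0,3) (0,1) (1,2) (1,3) (1,1)
  WK@(2,3): attacks (2,4) (2,2) (3,3) (1,3) (3,4) (3,2) (1,4) (1,2)
  WB@(3,0): attacks (4,1) (2,1) (1,2) (0,3)
  WK@(3,4): attacks (3,3) (4,4) (2,4) (4,3) (2,3)
  WR@(4,3): attacks (4,4) (4,2) (3,3) (2,3) [ray(0,-1) blocked at (4,2); ray(-1,0) blocked at (2,3)]
W attacks (4,4): yes

Answer: yes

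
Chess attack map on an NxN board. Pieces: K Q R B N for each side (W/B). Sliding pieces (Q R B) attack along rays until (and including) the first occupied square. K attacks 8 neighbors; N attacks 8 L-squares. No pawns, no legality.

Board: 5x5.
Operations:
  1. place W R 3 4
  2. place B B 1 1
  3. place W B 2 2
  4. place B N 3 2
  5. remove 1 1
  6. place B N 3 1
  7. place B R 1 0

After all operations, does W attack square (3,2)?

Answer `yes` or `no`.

Op 1: place WR@(3,4)
Op 2: place BB@(1,1)
Op 3: place WB@(2,2)
Op 4: place BN@(3,2)
Op 5: remove (1,1)
Op 6: place BN@(3,1)
Op 7: place BR@(1,0)
Per-piece attacks for W:
  WB@(2,2): attacks (3,3) (4,4) (3,1) (1,3) (0,4) (1,1) (0,0) [ray(1,-1) blocked at (3,1)]
  WR@(3,4): attacks (3,3) (3,2) (4,4) (2,4) (1,4) (0,4) [ray(0,-1) blocked at (3,2)]
W attacks (3,2): yes

Answer: yes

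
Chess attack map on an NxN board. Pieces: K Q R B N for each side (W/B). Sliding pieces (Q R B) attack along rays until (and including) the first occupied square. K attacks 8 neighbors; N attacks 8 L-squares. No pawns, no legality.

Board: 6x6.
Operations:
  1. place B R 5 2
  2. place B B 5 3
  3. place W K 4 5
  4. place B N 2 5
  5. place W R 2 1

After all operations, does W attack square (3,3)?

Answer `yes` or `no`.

Op 1: place BR@(5,2)
Op 2: place BB@(5,3)
Op 3: place WK@(4,5)
Op 4: place BN@(2,5)
Op 5: place WR@(2,1)
Per-piece attacks for W:
  WR@(2,1): attacks (2,2) (2,3) (2,4) (2,5) (2,0) (3,1) (4,1) (5,1) (1,1) (0,1) [ray(0,1) blocked at (2,5)]
  WK@(4,5): attacks (4,4) (5,5) (3,5) (5,4) (3,4)
W attacks (3,3): no

Answer: no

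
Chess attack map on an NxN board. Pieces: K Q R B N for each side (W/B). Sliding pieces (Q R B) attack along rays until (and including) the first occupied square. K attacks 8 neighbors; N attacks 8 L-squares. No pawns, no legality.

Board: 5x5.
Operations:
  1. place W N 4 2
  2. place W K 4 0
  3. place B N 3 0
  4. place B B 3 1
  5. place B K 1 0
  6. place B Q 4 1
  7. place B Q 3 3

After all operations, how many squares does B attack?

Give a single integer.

Answer: 20

Derivation:
Op 1: place WN@(4,2)
Op 2: place WK@(4,0)
Op 3: place BN@(3,0)
Op 4: place BB@(3,1)
Op 5: place BK@(1,0)
Op 6: place BQ@(4,1)
Op 7: place BQ@(3,3)
Per-piece attacks for B:
  BK@(1,0): attacks (1,1) (2,0) (0,0) (2,1) (0,1)
  BN@(3,0): attacks (4,2) (2,2) (1,1)
  BB@(3,1): attacks (4,2) (4,0) (2,2) (1,3) (0,4) (2,0) [ray(1,1) blocked at (4,2); ray(1,-1) blocked at (4,0)]
  BQ@(3,3): attacks (3,4) (3,2) (3,1) (4,3) (2,3) (1,3) (0,3) (4,4) (4,2) (2,4) (2,2) (1,1) (0,0) [ray(0,-1) blocked at (3,1); ray(1,-1) blocked at (4,2)]
  BQ@(4,1): attacks (4,2) (4,0) (3,1) (3,2) (2,3) (1,4) (3,0) [ray(0,1) blocked at (4,2); ray(0,-1) blocked at (4,0); ray(-1,0) blocked at (3,1); ray(-1,-1) blocked at (3,0)]
Union (20 distinct): (0,0) (0,1) (0,3) (0,4) (1,1) (1,3) (1,4) (2,0) (2,1) (2,2) (2,3) (2,4) (3,0) (3,1) (3,2) (3,4) (4,0) (4,2) (4,3) (4,4)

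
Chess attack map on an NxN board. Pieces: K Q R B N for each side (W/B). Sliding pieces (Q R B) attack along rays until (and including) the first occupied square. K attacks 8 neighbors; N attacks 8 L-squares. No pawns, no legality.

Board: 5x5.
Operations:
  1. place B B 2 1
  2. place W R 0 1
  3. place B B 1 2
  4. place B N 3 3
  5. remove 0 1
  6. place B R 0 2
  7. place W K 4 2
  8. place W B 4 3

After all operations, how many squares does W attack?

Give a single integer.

Answer: 7

Derivation:
Op 1: place BB@(2,1)
Op 2: place WR@(0,1)
Op 3: place BB@(1,2)
Op 4: place BN@(3,3)
Op 5: remove (0,1)
Op 6: place BR@(0,2)
Op 7: place WK@(4,2)
Op 8: place WB@(4,3)
Per-piece attacks for W:
  WK@(4,2): attacks (4,3) (4,1) (3,2) (3,3) (3,1)
  WB@(4,3): attacks (3,4) (3,2) (2,1) [ray(-1,-1) blocked at (2,1)]
Union (7 distinct): (2,1) (3,1) (3,2) (3,3) (3,4) (4,1) (4,3)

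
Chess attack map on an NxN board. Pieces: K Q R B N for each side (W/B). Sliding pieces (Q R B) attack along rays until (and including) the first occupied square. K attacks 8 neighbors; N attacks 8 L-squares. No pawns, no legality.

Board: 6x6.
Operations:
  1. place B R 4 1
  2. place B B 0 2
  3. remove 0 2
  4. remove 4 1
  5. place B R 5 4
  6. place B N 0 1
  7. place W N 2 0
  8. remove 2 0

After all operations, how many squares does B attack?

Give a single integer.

Answer: 13

Derivation:
Op 1: place BR@(4,1)
Op 2: place BB@(0,2)
Op 3: remove (0,2)
Op 4: remove (4,1)
Op 5: place BR@(5,4)
Op 6: place BN@(0,1)
Op 7: place WN@(2,0)
Op 8: remove (2,0)
Per-piece attacks for B:
  BN@(0,1): attacks (1,3) (2,2) (2,0)
  BR@(5,4): attacks (5,5) (5,3) (5,2) (5,1) (5,0) (4,4) (3,4) (2,4) (1,4) (0,4)
Union (13 distinct): (0,4) (1,3) (1,4) (2,0) (2,2) (2,4) (3,4) (4,4) (5,0) (5,1) (5,2) (5,3) (5,5)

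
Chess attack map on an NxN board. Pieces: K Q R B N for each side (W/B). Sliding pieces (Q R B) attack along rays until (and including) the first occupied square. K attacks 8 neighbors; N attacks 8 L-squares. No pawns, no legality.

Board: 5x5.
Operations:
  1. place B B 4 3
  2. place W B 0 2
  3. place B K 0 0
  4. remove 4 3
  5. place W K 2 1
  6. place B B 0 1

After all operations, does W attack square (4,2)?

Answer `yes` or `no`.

Op 1: place BB@(4,3)
Op 2: place WB@(0,2)
Op 3: place BK@(0,0)
Op 4: remove (4,3)
Op 5: place WK@(2,1)
Op 6: place BB@(0,1)
Per-piece attacks for W:
  WB@(0,2): attacks (1,3) (2,4) (1,1) (2,0)
  WK@(2,1): attacks (2,2) (2,0) (3,1) (1,1) (3,2) (3,0) (1,2) (1,0)
W attacks (4,2): no

Answer: no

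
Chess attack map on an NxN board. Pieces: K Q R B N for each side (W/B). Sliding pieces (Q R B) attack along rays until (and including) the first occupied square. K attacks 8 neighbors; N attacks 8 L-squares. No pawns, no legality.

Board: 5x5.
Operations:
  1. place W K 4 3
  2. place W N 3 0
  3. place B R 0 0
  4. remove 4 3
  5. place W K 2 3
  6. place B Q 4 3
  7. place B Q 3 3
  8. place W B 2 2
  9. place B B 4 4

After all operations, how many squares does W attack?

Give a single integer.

Op 1: place WK@(4,3)
Op 2: place WN@(3,0)
Op 3: place BR@(0,0)
Op 4: remove (4,3)
Op 5: place WK@(2,3)
Op 6: place BQ@(4,3)
Op 7: place BQ@(3,3)
Op 8: place WB@(2,2)
Op 9: place BB@(4,4)
Per-piece attacks for W:
  WB@(2,2): attacks (3,3) (3,1) (4,0) (1,3) (0,4) (1,1) (0,0) [ray(1,1) blocked at (3,3); ray(-1,-1) blocked at (0,0)]
  WK@(2,3): attacks (2,4) (2,2) (3,3) (1,3) (3,4) (3,2) (1,4) (1,2)
  WN@(3,0): attacks (4,2) (2,2) (1,1)
Union (14 distinct): (0,0) (0,4) (1,1) (1,2) (1,3) (1,4) (2,2) (2,4) (3,1) (3,2) (3,3) (3,4) (4,0) (4,2)

Answer: 14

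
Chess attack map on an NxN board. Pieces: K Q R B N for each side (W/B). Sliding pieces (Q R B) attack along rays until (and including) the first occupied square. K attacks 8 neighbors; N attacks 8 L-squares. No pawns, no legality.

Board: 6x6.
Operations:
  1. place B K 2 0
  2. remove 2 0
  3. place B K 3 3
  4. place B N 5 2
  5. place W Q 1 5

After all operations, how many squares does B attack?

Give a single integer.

Op 1: place BK@(2,0)
Op 2: remove (2,0)
Op 3: place BK@(3,3)
Op 4: place BN@(5,2)
Op 5: place WQ@(1,5)
Per-piece attacks for B:
  BK@(3,3): attacks (3,4) (3,2) (4,3) (2,3) (4,4) (4,2) (2,4) (2,2)
  BN@(5,2): attacks (4,4) (3,3) (4,0) (3,1)
Union (11 distinct): (2,2) (2,3) (2,4) (3,1) (3,2) (3,3) (3,4) (4,0) (4,2) (4,3) (4,4)

Answer: 11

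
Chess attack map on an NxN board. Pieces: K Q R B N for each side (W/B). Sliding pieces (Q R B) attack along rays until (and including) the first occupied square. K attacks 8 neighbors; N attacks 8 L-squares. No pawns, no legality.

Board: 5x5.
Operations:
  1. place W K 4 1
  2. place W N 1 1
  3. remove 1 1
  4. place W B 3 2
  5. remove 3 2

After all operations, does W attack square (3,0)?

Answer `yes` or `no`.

Answer: yes

Derivation:
Op 1: place WK@(4,1)
Op 2: place WN@(1,1)
Op 3: remove (1,1)
Op 4: place WB@(3,2)
Op 5: remove (3,2)
Per-piece attacks for W:
  WK@(4,1): attacks (4,2) (4,0) (3,1) (3,2) (3,0)
W attacks (3,0): yes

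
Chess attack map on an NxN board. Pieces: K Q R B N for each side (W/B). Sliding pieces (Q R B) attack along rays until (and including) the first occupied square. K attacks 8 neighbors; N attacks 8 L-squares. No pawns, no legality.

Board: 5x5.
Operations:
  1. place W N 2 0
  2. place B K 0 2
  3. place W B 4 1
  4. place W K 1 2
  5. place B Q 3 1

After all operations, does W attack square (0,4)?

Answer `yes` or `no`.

Answer: no

Derivation:
Op 1: place WN@(2,0)
Op 2: place BK@(0,2)
Op 3: place WB@(4,1)
Op 4: place WK@(1,2)
Op 5: place BQ@(3,1)
Per-piece attacks for W:
  WK@(1,2): attacks (1,3) (1,1) (2,2) (0,2) (2,3) (2,1) (0,3) (0,1)
  WN@(2,0): attacks (3,2) (4,1) (1,2) (0,1)
  WB@(4,1): attacks (3,2) (2,3) (1,4) (3,0)
W attacks (0,4): no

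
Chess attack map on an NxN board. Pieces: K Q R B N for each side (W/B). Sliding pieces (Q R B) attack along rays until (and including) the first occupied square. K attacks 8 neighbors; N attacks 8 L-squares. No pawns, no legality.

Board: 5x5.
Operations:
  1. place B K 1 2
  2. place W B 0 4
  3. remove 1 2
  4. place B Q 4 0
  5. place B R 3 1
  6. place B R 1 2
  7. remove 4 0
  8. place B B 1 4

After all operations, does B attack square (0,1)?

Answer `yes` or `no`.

Op 1: place BK@(1,2)
Op 2: place WB@(0,4)
Op 3: remove (1,2)
Op 4: place BQ@(4,0)
Op 5: place BR@(3,1)
Op 6: place BR@(1,2)
Op 7: remove (4,0)
Op 8: place BB@(1,4)
Per-piece attacks for B:
  BR@(1,2): attacks (1,3) (1,4) (1,1) (1,0) (2,2) (3,2) (4,2) (0,2) [ray(0,1) blocked at (1,4)]
  BB@(1,4): attacks (2,3) (3,2) (4,1) (0,3)
  BR@(3,1): attacks (3,2) (3,3) (3,4) (3,0) (4,1) (2,1) (1,1) (0,1)
B attacks (0,1): yes

Answer: yes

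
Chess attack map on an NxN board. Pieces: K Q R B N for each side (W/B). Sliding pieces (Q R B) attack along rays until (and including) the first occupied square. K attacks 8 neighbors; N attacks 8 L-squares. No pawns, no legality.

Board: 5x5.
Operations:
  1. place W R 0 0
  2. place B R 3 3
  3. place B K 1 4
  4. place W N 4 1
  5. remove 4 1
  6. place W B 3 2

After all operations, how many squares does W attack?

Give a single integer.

Answer: 13

Derivation:
Op 1: place WR@(0,0)
Op 2: place BR@(3,3)
Op 3: place BK@(1,4)
Op 4: place WN@(4,1)
Op 5: remove (4,1)
Op 6: place WB@(3,2)
Per-piece attacks for W:
  WR@(0,0): attacks (0,1) (0,2) (0,3) (0,4) (1,0) (2,0) (3,0) (4,0)
  WB@(3,2): attacks (4,3) (4,1) (2,3) (1,4) (2,1) (1,0) [ray(-1,1) blocked at (1,4)]
Union (13 distinct): (0,1) (0,2) (0,3) (0,4) (1,0) (1,4) (2,0) (2,1) (2,3) (3,0) (4,0) (4,1) (4,3)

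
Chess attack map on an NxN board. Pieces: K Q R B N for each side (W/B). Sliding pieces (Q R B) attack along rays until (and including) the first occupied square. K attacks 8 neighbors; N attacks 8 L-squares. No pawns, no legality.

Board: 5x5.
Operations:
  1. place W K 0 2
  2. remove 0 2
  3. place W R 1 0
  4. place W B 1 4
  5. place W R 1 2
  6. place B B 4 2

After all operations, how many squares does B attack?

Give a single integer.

Op 1: place WK@(0,2)
Op 2: remove (0,2)
Op 3: place WR@(1,0)
Op 4: place WB@(1,4)
Op 5: place WR@(1,2)
Op 6: place BB@(4,2)
Per-piece attacks for B:
  BB@(4,2): attacks (3,3) (2,4) (3,1) (2,0)
Union (4 distinct): (2,0) (2,4) (3,1) (3,3)

Answer: 4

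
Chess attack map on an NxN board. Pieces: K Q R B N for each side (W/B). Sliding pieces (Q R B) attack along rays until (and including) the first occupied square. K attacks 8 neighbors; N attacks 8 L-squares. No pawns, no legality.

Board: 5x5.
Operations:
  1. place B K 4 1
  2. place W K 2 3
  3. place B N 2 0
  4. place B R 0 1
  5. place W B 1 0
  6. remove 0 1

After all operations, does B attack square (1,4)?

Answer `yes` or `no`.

Op 1: place BK@(4,1)
Op 2: place WK@(2,3)
Op 3: place BN@(2,0)
Op 4: place BR@(0,1)
Op 5: place WB@(1,0)
Op 6: remove (0,1)
Per-piece attacks for B:
  BN@(2,0): attacks (3,2) (4,1) (1,2) (0,1)
  BK@(4,1): attacks (4,2) (4,0) (3,1) (3,2) (3,0)
B attacks (1,4): no

Answer: no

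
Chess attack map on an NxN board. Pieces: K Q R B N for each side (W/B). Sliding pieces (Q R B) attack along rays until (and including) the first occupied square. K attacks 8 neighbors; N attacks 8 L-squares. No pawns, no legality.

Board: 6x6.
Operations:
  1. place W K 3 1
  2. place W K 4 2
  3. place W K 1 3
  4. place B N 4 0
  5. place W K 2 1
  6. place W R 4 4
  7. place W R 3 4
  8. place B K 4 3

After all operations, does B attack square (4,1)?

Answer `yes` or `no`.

Answer: no

Derivation:
Op 1: place WK@(3,1)
Op 2: place WK@(4,2)
Op 3: place WK@(1,3)
Op 4: place BN@(4,0)
Op 5: place WK@(2,1)
Op 6: place WR@(4,4)
Op 7: place WR@(3,4)
Op 8: place BK@(4,3)
Per-piece attacks for B:
  BN@(4,0): attacks (5,2) (3,2) (2,1)
  BK@(4,3): attacks (4,4) (4,2) (5,3) (3,3) (5,4) (5,2) (3,4) (3,2)
B attacks (4,1): no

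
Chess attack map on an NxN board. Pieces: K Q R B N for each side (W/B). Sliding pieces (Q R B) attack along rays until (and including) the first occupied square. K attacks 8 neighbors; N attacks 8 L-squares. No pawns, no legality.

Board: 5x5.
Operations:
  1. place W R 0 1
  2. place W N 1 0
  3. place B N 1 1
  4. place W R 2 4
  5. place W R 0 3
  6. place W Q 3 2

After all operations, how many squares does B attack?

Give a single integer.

Answer: 4

Derivation:
Op 1: place WR@(0,1)
Op 2: place WN@(1,0)
Op 3: place BN@(1,1)
Op 4: place WR@(2,4)
Op 5: place WR@(0,3)
Op 6: place WQ@(3,2)
Per-piece attacks for B:
  BN@(1,1): attacks (2,3) (3,2) (0,3) (3,0)
Union (4 distinct): (0,3) (2,3) (3,0) (3,2)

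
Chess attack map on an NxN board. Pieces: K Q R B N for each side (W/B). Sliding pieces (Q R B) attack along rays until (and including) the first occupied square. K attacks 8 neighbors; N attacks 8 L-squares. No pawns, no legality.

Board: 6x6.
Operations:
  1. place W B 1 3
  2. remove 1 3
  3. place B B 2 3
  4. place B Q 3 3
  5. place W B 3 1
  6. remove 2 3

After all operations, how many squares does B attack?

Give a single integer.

Op 1: place WB@(1,3)
Op 2: remove (1,3)
Op 3: place BB@(2,3)
Op 4: place BQ@(3,3)
Op 5: place WB@(3,1)
Op 6: remove (2,3)
Per-piece attacks for B:
  BQ@(3,3): attacks (3,4) (3,5) (3,2) (3,1) (4,3) (5,3) (2,3) (1,3) (0,3) (4,4) (5,5) (4,2) (5,1) (2,4) (1,5) (2,2) (1,1) (0,0) [ray(0,-1) blocked at (3,1)]
Union (18 distinct): (0,0) (0,3) (1,1) (1,3) (1,5) (2,2) (2,3) (2,4) (3,1) (3,2) (3,4) (3,5) (4,2) (4,3) (4,4) (5,1) (5,3) (5,5)

Answer: 18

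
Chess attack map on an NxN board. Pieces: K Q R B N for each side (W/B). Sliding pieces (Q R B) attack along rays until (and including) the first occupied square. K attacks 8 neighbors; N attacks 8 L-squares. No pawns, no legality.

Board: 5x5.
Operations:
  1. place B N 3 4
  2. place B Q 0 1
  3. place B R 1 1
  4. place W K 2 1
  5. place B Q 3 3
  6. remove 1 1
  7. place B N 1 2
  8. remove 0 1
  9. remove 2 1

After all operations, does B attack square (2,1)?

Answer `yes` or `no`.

Op 1: place BN@(3,4)
Op 2: place BQ@(0,1)
Op 3: place BR@(1,1)
Op 4: place WK@(2,1)
Op 5: place BQ@(3,3)
Op 6: remove (1,1)
Op 7: place BN@(1,2)
Op 8: remove (0,1)
Op 9: remove (2,1)
Per-piece attacks for B:
  BN@(1,2): attacks (2,4) (3,3) (0,4) (2,0) (3,1) (0,0)
  BQ@(3,3): attacks (3,4) (3,2) (3,1) (3,0) (4,3) (2,3) (1,3) (0,3) (4,4) (4,2) (2,4) (2,2) (1,1) (0,0) [ray(0,1) blocked at (3,4)]
  BN@(3,4): attacks (4,2) (2,2) (1,3)
B attacks (2,1): no

Answer: no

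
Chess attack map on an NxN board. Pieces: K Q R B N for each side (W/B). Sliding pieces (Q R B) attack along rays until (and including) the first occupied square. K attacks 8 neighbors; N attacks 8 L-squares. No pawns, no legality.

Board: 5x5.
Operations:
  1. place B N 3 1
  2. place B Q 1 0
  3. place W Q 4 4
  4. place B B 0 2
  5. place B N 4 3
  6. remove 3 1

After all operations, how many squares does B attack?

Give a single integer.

Op 1: place BN@(3,1)
Op 2: place BQ@(1,0)
Op 3: place WQ@(4,4)
Op 4: place BB@(0,2)
Op 5: place BN@(4,3)
Op 6: remove (3,1)
Per-piece attacks for B:
  BB@(0,2): attacks (1,3) (2,4) (1,1) (2,0)
  BQ@(1,0): attacks (1,1) (1,2) (1,3) (1,4) (2,0) (3,0) (4,0) (0,0) (2,1) (3,2) (4,3) (0,1) [ray(1,1) blocked at (4,3)]
  BN@(4,3): attacks (2,4) (3,1) (2,2)
Union (15 distinct): (0,0) (0,1) (1,1) (1,2) (1,3) (1,4) (2,0) (2,1) (2,2) (2,4) (3,0) (3,1) (3,2) (4,0) (4,3)

Answer: 15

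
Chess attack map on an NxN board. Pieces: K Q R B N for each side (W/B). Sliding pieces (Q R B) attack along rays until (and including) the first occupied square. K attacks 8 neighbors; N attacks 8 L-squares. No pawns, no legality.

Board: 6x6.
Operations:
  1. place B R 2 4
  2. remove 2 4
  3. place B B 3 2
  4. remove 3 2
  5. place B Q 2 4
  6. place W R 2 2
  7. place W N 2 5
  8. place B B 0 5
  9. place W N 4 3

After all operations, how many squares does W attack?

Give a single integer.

Answer: 18

Derivation:
Op 1: place BR@(2,4)
Op 2: remove (2,4)
Op 3: place BB@(3,2)
Op 4: remove (3,2)
Op 5: place BQ@(2,4)
Op 6: place WR@(2,2)
Op 7: place WN@(2,5)
Op 8: place BB@(0,5)
Op 9: place WN@(4,3)
Per-piece attacks for W:
  WR@(2,2): attacks (2,3) (2,4) (2,1) (2,0) (3,2) (4,2) (5,2) (1,2) (0,2) [ray(0,1) blocked at (2,4)]
  WN@(2,5): attacks (3,3) (4,4) (1,3) (0,4)
  WN@(4,3): attacks (5,5) (3,5) (2,4) (5,1) (3,1) (2,2)
Union (18 distinct): (0,2) (0,4) (1,2) (1,3) (2,0) (2,1) (2,2) (2,3) (2,4) (3,1) (3,2) (3,3) (3,5) (4,2) (4,4) (5,1) (5,2) (5,5)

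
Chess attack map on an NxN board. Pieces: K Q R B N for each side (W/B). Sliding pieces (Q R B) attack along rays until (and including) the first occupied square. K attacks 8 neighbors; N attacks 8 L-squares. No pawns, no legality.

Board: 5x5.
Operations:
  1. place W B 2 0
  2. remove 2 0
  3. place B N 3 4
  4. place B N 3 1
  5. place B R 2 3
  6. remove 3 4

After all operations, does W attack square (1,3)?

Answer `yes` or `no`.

Answer: no

Derivation:
Op 1: place WB@(2,0)
Op 2: remove (2,0)
Op 3: place BN@(3,4)
Op 4: place BN@(3,1)
Op 5: place BR@(2,3)
Op 6: remove (3,4)
Per-piece attacks for W:
W attacks (1,3): no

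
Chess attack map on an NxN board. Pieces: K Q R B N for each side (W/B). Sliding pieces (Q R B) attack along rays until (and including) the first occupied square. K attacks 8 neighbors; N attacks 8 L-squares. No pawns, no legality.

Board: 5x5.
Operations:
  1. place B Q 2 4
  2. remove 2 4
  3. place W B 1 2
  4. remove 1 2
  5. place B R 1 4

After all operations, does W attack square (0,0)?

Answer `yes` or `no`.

Op 1: place BQ@(2,4)
Op 2: remove (2,4)
Op 3: place WB@(1,2)
Op 4: remove (1,2)
Op 5: place BR@(1,4)
Per-piece attacks for W:
W attacks (0,0): no

Answer: no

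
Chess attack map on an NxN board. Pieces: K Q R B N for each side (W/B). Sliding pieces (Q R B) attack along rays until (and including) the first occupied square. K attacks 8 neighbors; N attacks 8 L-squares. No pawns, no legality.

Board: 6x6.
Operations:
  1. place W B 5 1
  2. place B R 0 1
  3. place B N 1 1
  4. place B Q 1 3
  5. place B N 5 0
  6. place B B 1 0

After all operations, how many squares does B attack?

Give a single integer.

Answer: 24

Derivation:
Op 1: place WB@(5,1)
Op 2: place BR@(0,1)
Op 3: place BN@(1,1)
Op 4: place BQ@(1,3)
Op 5: place BN@(5,0)
Op 6: place BB@(1,0)
Per-piece attacks for B:
  BR@(0,1): attacks (0,2) (0,3) (0,4) (0,5) (0,0) (1,1) [ray(1,0) blocked at (1,1)]
  BB@(1,0): attacks (2,1) (3,2) (4,3) (5,4) (0,1) [ray(-1,1) blocked at (0,1)]
  BN@(1,1): attacks (2,3) (3,2) (0,3) (3,0)
  BQ@(1,3): attacks (1,4) (1,5) (1,2) (1,1) (2,3) (3,3) (4,3) (5,3) (0,3) (2,4) (3,5) (2,2) (3,1) (4,0) (0,4) (0,2) [ray(0,-1) blocked at (1,1)]
  BN@(5,0): attacks (4,2) (3,1)
Union (24 distinct): (0,0) (0,1) (0,2) (0,3) (0,4) (0,5) (1,1) (1,2) (1,4) (1,5) (2,1) (2,2) (2,3) (2,4) (3,0) (3,1) (3,2) (3,3) (3,5) (4,0) (4,2) (4,3) (5,3) (5,4)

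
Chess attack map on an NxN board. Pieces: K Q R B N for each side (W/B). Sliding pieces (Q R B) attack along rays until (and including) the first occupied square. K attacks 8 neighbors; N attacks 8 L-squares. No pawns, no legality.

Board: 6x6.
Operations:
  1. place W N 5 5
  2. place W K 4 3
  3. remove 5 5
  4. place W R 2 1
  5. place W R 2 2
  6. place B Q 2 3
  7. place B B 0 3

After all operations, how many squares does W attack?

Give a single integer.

Op 1: place WN@(5,5)
Op 2: place WK@(4,3)
Op 3: remove (5,5)
Op 4: place WR@(2,1)
Op 5: place WR@(2,2)
Op 6: place BQ@(2,3)
Op 7: place BB@(0,3)
Per-piece attacks for W:
  WR@(2,1): attacks (2,2) (2,0) (3,1) (4,1) (5,1) (1,1) (0,1) [ray(0,1) blocked at (2,2)]
  WR@(2,2): attacks (2,3) (2,1) (3,2) (4,2) (5,2) (1,2) (0,2) [ray(0,1) blocked at (2,3); ray(0,-1) blocked at (2,1)]
  WK@(4,3): attacks (4,4) (4,2) (5,3) (3,3) (5,4) (5,2) (3,4) (3,2)
Union (19 distinct): (0,1) (0,2) (1,1) (1,2) (2,0) (2,1) (2,2) (2,3) (3,1) (3,2) (3,3) (3,4) (4,1) (4,2) (4,4) (5,1) (5,2) (5,3) (5,4)

Answer: 19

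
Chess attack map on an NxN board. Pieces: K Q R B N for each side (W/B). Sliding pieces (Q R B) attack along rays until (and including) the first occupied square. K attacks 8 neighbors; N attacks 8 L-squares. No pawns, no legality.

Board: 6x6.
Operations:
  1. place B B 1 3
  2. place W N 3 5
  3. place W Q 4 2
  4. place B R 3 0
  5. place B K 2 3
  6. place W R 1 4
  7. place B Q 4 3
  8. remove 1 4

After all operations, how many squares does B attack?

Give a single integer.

Op 1: place BB@(1,3)
Op 2: place WN@(3,5)
Op 3: place WQ@(4,2)
Op 4: place BR@(3,0)
Op 5: place BK@(2,3)
Op 6: place WR@(1,4)
Op 7: place BQ@(4,3)
Op 8: remove (1,4)
Per-piece attacks for B:
  BB@(1,3): attacks (2,4) (3,5) (2,2) (3,1) (4,0) (0,4) (0,2) [ray(1,1) blocked at (3,5)]
  BK@(2,3): attacks (2,4) (2,2) (3,3) (1,3) (3,4) (3,2) (1,4) (1,2)
  BR@(3,0): attacks (3,1) (3,2) (3,3) (3,4) (3,5) (4,0) (5,0) (2,0) (1,0) (0,0) [ray(0,1) blocked at (3,5)]
  BQ@(4,3): attacks (4,4) (4,5) (4,2) (5,3) (3,3) (2,3) (5,4) (5,2) (3,4) (2,5) (3,2) (2,1) (1,0) [ray(0,-1) blocked at (4,2); ray(-1,0) blocked at (2,3)]
Union (26 distinct): (0,0) (0,2) (0,4) (1,0) (1,2) (1,3) (1,4) (2,0) (2,1) (2,2) (2,3) (2,4) (2,5) (3,1) (3,2) (3,3) (3,4) (3,5) (4,0) (4,2) (4,4) (4,5) (5,0) (5,2) (5,3) (5,4)

Answer: 26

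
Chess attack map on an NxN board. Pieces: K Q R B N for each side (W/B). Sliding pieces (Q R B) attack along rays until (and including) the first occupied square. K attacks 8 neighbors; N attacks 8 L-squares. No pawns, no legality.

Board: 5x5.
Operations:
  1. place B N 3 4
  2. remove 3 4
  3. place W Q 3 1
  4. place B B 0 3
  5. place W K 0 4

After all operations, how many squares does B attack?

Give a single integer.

Op 1: place BN@(3,4)
Op 2: remove (3,4)
Op 3: place WQ@(3,1)
Op 4: place BB@(0,3)
Op 5: place WK@(0,4)
Per-piece attacks for B:
  BB@(0,3): attacks (1,4) (1,2) (2,1) (3,0)
Union (4 distinct): (1,2) (1,4) (2,1) (3,0)

Answer: 4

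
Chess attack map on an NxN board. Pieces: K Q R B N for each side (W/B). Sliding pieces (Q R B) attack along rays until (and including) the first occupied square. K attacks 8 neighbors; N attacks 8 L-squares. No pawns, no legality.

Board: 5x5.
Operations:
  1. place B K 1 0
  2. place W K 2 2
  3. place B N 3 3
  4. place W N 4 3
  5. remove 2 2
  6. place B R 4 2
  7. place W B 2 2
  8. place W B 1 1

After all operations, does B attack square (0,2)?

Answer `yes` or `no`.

Answer: no

Derivation:
Op 1: place BK@(1,0)
Op 2: place WK@(2,2)
Op 3: place BN@(3,3)
Op 4: place WN@(4,3)
Op 5: remove (2,2)
Op 6: place BR@(4,2)
Op 7: place WB@(2,2)
Op 8: place WB@(1,1)
Per-piece attacks for B:
  BK@(1,0): attacks (1,1) (2,0) (0,0) (2,1) (0,1)
  BN@(3,3): attacks (1,4) (4,1) (2,1) (1,2)
  BR@(4,2): attacks (4,3) (4,1) (4,0) (3,2) (2,2) [ray(0,1) blocked at (4,3); ray(-1,0) blocked at (2,2)]
B attacks (0,2): no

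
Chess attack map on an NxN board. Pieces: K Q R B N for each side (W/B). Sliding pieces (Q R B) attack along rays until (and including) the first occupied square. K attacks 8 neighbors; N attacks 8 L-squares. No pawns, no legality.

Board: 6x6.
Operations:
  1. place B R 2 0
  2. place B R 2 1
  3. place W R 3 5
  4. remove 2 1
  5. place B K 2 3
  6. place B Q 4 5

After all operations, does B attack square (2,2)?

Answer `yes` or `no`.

Op 1: place BR@(2,0)
Op 2: place BR@(2,1)
Op 3: place WR@(3,5)
Op 4: remove (2,1)
Op 5: place BK@(2,3)
Op 6: place BQ@(4,5)
Per-piece attacks for B:
  BR@(2,0): attacks (2,1) (2,2) (2,3) (3,0) (4,0) (5,0) (1,0) (0,0) [ray(0,1) blocked at (2,3)]
  BK@(2,3): attacks (2,4) (2,2) (3,3) (1,3) (3,4) (3,2) (1,4) (1,2)
  BQ@(4,5): attacks (4,4) (4,3) (4,2) (4,1) (4,0) (5,5) (3,5) (5,4) (3,4) (2,3) [ray(-1,0) blocked at (3,5); ray(-1,-1) blocked at (2,3)]
B attacks (2,2): yes

Answer: yes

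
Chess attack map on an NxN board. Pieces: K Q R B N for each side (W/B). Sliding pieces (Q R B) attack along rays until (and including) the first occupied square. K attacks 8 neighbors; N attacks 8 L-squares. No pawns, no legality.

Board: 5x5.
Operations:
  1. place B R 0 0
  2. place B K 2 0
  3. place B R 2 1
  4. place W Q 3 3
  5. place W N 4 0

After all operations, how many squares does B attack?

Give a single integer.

Answer: 14

Derivation:
Op 1: place BR@(0,0)
Op 2: place BK@(2,0)
Op 3: place BR@(2,1)
Op 4: place WQ@(3,3)
Op 5: place WN@(4,0)
Per-piece attacks for B:
  BR@(0,0): attacks (0,1) (0,2) (0,3) (0,4) (1,0) (2,0) [ray(1,0) blocked at (2,0)]
  BK@(2,0): attacks (2,1) (3,0) (1,0) (3,1) (1,1)
  BR@(2,1): attacks (2,2) (2,3) (2,4) (2,0) (3,1) (4,1) (1,1) (0,1) [ray(0,-1) blocked at (2,0)]
Union (14 distinct): (0,1) (0,2) (0,3) (0,4) (1,0) (1,1) (2,0) (2,1) (2,2) (2,3) (2,4) (3,0) (3,1) (4,1)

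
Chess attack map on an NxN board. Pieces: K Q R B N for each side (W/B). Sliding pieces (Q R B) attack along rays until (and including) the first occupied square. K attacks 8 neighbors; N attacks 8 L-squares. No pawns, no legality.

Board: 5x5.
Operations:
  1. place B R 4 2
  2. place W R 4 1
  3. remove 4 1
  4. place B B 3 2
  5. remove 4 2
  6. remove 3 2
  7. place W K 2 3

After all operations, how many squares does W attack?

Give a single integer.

Op 1: place BR@(4,2)
Op 2: place WR@(4,1)
Op 3: remove (4,1)
Op 4: place BB@(3,2)
Op 5: remove (4,2)
Op 6: remove (3,2)
Op 7: place WK@(2,3)
Per-piece attacks for W:
  WK@(2,3): attacks (2,4) (2,2) (3,3) (1,3) (3,4) (3,2) (1,4) (1,2)
Union (8 distinct): (1,2) (1,3) (1,4) (2,2) (2,4) (3,2) (3,3) (3,4)

Answer: 8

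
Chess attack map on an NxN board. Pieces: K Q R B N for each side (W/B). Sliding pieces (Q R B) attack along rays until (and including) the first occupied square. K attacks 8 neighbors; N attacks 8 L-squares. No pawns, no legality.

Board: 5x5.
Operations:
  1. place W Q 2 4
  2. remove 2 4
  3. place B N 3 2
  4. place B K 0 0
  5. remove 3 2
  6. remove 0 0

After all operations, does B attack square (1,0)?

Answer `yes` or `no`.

Answer: no

Derivation:
Op 1: place WQ@(2,4)
Op 2: remove (2,4)
Op 3: place BN@(3,2)
Op 4: place BK@(0,0)
Op 5: remove (3,2)
Op 6: remove (0,0)
Per-piece attacks for B:
B attacks (1,0): no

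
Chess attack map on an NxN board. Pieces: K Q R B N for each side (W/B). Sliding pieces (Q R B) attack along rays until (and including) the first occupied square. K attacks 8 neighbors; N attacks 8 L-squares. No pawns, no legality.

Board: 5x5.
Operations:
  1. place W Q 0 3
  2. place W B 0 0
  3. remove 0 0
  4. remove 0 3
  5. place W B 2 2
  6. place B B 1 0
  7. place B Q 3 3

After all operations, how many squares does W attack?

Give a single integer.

Op 1: place WQ@(0,3)
Op 2: place WB@(0,0)
Op 3: remove (0,0)
Op 4: remove (0,3)
Op 5: place WB@(2,2)
Op 6: place BB@(1,0)
Op 7: place BQ@(3,3)
Per-piece attacks for W:
  WB@(2,2): attacks (3,3) (3,1) (4,0) (1,3) (0,4) (1,1) (0,0) [ray(1,1) blocked at (3,3)]
Union (7 distinct): (0,0) (0,4) (1,1) (1,3) (3,1) (3,3) (4,0)

Answer: 7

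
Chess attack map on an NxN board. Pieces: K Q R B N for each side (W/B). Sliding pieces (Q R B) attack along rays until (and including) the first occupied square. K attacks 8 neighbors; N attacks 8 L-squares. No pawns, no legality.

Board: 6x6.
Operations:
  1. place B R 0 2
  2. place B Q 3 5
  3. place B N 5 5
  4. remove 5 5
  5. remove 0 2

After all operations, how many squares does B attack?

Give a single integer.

Answer: 15

Derivation:
Op 1: place BR@(0,2)
Op 2: place BQ@(3,5)
Op 3: place BN@(5,5)
Op 4: remove (5,5)
Op 5: remove (0,2)
Per-piece attacks for B:
  BQ@(3,5): attacks (3,4) (3,3) (3,2) (3,1) (3,0) (4,5) (5,5) (2,5) (1,5) (0,5) (4,4) (5,3) (2,4) (1,3) (0,2)
Union (15 distinct): (0,2) (0,5) (1,3) (1,5) (2,4) (2,5) (3,0) (3,1) (3,2) (3,3) (3,4) (4,4) (4,5) (5,3) (5,5)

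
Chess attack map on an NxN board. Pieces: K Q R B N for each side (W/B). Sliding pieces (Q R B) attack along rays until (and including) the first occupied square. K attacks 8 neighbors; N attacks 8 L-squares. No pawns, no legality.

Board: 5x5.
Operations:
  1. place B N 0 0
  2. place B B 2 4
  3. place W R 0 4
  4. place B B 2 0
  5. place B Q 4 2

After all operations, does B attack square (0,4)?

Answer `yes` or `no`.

Answer: no

Derivation:
Op 1: place BN@(0,0)
Op 2: place BB@(2,4)
Op 3: place WR@(0,4)
Op 4: place BB@(2,0)
Op 5: place BQ@(4,2)
Per-piece attacks for B:
  BN@(0,0): attacks (1,2) (2,1)
  BB@(2,0): attacks (3,1) (4,2) (1,1) (0,2) [ray(1,1) blocked at (4,2)]
  BB@(2,4): attacks (3,3) (4,2) (1,3) (0,2) [ray(1,-1) blocked at (4,2)]
  BQ@(4,2): attacks (4,3) (4,4) (4,1) (4,0) (3,2) (2,2) (1,2) (0,2) (3,3) (2,4) (3,1) (2,0) [ray(-1,1) blocked at (2,4); ray(-1,-1) blocked at (2,0)]
B attacks (0,4): no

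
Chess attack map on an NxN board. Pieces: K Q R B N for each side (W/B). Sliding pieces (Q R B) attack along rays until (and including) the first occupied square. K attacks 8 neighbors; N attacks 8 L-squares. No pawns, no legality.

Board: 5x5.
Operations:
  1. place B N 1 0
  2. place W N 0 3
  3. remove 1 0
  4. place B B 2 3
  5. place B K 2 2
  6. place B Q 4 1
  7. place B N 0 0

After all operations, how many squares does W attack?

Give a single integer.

Op 1: place BN@(1,0)
Op 2: place WN@(0,3)
Op 3: remove (1,0)
Op 4: place BB@(2,3)
Op 5: place BK@(2,2)
Op 6: place BQ@(4,1)
Op 7: place BN@(0,0)
Per-piece attacks for W:
  WN@(0,3): attacks (2,4) (1,1) (2,2)
Union (3 distinct): (1,1) (2,2) (2,4)

Answer: 3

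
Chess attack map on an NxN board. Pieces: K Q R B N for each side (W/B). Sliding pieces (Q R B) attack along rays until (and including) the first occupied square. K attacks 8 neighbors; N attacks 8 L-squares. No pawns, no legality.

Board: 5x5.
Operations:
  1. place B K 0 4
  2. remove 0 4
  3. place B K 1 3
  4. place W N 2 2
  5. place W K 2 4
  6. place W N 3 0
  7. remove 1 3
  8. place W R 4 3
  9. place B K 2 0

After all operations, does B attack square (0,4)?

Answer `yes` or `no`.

Op 1: place BK@(0,4)
Op 2: remove (0,4)
Op 3: place BK@(1,3)
Op 4: place WN@(2,2)
Op 5: place WK@(2,4)
Op 6: place WN@(3,0)
Op 7: remove (1,3)
Op 8: place WR@(4,3)
Op 9: place BK@(2,0)
Per-piece attacks for B:
  BK@(2,0): attacks (2,1) (3,0) (1,0) (3,1) (1,1)
B attacks (0,4): no

Answer: no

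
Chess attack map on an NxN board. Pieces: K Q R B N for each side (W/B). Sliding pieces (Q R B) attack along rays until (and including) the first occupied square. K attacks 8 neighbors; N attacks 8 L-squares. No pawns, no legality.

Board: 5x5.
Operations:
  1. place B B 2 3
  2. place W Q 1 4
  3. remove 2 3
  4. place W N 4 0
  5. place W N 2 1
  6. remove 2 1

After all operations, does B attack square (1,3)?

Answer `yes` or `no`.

Answer: no

Derivation:
Op 1: place BB@(2,3)
Op 2: place WQ@(1,4)
Op 3: remove (2,3)
Op 4: place WN@(4,0)
Op 5: place WN@(2,1)
Op 6: remove (2,1)
Per-piece attacks for B:
B attacks (1,3): no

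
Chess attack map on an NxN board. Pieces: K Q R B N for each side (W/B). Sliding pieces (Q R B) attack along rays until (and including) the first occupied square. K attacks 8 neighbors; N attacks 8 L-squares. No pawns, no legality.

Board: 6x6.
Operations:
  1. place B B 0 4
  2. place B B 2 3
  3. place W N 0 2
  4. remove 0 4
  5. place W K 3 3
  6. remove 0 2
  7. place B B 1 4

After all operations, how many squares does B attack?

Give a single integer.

Op 1: place BB@(0,4)
Op 2: place BB@(2,3)
Op 3: place WN@(0,2)
Op 4: remove (0,4)
Op 5: place WK@(3,3)
Op 6: remove (0,2)
Op 7: place BB@(1,4)
Per-piece attacks for B:
  BB@(1,4): attacks (2,5) (2,3) (0,5) (0,3) [ray(1,-1) blocked at (2,3)]
  BB@(2,3): attacks (3,4) (4,5) (3,2) (4,1) (5,0) (1,4) (1,2) (0,1) [ray(-1,1) blocked at (1,4)]
Union (12 distinct): (0,1) (0,3) (0,5) (1,2) (1,4) (2,3) (2,5) (3,2) (3,4) (4,1) (4,5) (5,0)

Answer: 12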